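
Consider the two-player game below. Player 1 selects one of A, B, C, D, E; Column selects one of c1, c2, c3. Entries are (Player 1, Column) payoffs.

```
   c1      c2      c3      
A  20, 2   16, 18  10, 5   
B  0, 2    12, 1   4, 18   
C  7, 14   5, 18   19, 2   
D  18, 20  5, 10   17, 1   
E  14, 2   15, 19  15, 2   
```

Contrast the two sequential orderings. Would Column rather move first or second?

second

If Player 1 leads: Column's best replies are A→c2, B→c3, C→c2, D→c1, E→c2; Player 1's induced payoffs 16, 4, 5, 18, 15; outcome (D, c1), payoffs (18, 20).
If Column leads: Player 1's best replies are c1→A, c2→A, c3→C; Column's induced payoffs 2, 18, 2; outcome (A, c2), payoffs (16, 18).
Column gets 18 moving first and 20 moving second, so Column prefers to move second.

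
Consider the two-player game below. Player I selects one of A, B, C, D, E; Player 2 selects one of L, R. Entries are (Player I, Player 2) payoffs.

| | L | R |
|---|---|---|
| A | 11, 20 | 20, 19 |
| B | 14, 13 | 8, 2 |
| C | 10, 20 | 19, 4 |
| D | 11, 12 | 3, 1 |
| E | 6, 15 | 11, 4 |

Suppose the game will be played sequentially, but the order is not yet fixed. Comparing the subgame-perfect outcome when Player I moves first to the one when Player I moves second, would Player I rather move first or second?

If Player I leads: Player 2's best replies are A→L, B→L, C→L, D→L, E→L; Player I's induced payoffs 11, 14, 10, 11, 6; outcome (B, L), payoffs (14, 13).
If Player 2 leads: Player I's best replies are L→B, R→A; Player 2's induced payoffs 13, 19; outcome (A, R), payoffs (20, 19).
Player I gets 14 moving first and 20 moving second, so Player I prefers to move second.

second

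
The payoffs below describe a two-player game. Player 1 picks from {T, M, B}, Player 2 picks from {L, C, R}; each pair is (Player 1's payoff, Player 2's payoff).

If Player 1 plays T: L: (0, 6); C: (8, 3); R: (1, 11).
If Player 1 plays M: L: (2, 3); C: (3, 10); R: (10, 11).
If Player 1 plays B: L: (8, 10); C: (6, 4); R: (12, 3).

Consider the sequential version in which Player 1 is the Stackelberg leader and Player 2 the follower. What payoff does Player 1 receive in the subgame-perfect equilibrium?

10

Backward induction with Player 1 moving first.
- T → Player 2 plays R (best of 6, 3, 11); Player 1 gets 1.
- M → Player 2 plays R (best of 3, 10, 11); Player 1 gets 10.
- B → Player 2 plays L (best of 10, 4, 3); Player 1 gets 8.
Among 1, 10, 8, the best is 10 at M. Subgame-perfect outcome: (M, R) with payoffs (10, 11).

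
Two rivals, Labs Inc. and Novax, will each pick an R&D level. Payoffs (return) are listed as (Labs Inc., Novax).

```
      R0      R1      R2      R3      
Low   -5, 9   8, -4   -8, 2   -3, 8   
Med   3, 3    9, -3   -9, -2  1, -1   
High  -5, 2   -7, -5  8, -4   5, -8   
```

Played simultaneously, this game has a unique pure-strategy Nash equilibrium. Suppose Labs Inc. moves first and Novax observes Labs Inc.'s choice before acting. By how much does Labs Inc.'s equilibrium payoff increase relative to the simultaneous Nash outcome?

Solve by backward induction (Labs Inc. leads).
- Low: Novax compares 9, -4, 2, 8 and picks R0; Labs Inc. would get -5.
- Med: Novax compares 3, -3, -2, -1 and picks R0; Labs Inc. would get 3.
- High: Novax compares 2, -5, -4, -8 and picks R0; Labs Inc. would get -5.
Among -5, 3, -5, the best is 3 at Med. Subgame-perfect outcome: (Med, R0) with payoffs (3, 3).
Under simultaneous play:
Labs Inc.'s best replies: R0→Med; R1→Med; R2→High; R3→High.
Novax's best replies: Low→R0; Med→R0; High→R0.
Only (Med, R0) has each player best-responding; Nash payoffs (3, 3).
Labs Inc.'s commitment gain: 3 − 3 = 0.

0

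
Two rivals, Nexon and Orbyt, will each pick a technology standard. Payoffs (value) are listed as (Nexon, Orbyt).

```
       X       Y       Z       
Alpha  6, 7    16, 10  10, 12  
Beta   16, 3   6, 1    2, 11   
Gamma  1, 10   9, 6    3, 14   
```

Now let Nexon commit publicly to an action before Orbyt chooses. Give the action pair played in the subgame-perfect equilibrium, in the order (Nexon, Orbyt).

(Alpha, Z)

Solve by backward induction (Nexon leads).
- Alpha: BR = Z, leader payoff 10.
- Beta: BR = Z, leader payoff 2.
- Gamma: BR = Z, leader payoff 3.
Maximizing over 10, 2, 3, Nexon chooses Alpha. Subgame-perfect outcome: (Alpha, Z) with payoffs (10, 12).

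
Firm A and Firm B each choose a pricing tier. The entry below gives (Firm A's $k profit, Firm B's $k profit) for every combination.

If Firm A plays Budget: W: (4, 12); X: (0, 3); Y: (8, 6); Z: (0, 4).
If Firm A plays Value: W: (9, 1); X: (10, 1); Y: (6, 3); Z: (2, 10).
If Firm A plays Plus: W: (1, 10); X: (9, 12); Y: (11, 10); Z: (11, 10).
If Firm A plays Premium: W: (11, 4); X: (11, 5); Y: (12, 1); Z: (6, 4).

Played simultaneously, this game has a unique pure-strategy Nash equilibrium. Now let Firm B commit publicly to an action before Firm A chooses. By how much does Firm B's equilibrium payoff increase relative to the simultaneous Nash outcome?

Backward induction with Firm B moving first.
- W → Firm A plays Premium (best of 4, 9, 1, 11); Firm B gets 4.
- X → Firm A plays Premium (best of 0, 10, 9, 11); Firm B gets 5.
- Y → Firm A plays Premium (best of 8, 6, 11, 12); Firm B gets 1.
- Z → Firm A plays Plus (best of 0, 2, 11, 6); Firm B gets 10.
Firm B's induced payoffs are 4, 5, 1, 10, so Firm B commits to Z. Subgame-perfect outcome: (Plus, Z) with payoffs (11, 10).
Now find the simultaneous Nash equilibrium.
Firm A's best replies: W→Premium; X→Premium; Y→Premium; Z→Plus.
Firm B's best replies: Budget→W; Value→Z; Plus→X; Premium→X.
Only (Premium, X) has each player best-responding; Nash payoffs (11, 5).
Firm B's commitment gain: 10 − 5 = 5.

5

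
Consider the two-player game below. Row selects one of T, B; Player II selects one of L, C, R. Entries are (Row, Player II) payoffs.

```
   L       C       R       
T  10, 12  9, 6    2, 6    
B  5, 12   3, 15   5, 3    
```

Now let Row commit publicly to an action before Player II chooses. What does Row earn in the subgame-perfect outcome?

10

Backward induction with Row moving first.
- T: BR = L, leader payoff 10.
- B: BR = C, leader payoff 3.
Row's induced payoffs are 10, 3, so Row commits to T. Subgame-perfect outcome: (T, L) with payoffs (10, 12).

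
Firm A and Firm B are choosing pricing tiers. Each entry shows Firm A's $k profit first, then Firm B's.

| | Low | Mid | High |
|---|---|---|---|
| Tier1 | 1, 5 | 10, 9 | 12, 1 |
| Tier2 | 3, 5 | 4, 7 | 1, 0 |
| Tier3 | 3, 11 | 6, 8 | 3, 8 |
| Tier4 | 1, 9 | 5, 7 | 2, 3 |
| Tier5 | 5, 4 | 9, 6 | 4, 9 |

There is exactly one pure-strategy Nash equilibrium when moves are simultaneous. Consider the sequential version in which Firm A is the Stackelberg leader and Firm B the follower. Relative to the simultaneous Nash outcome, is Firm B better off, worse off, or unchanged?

Work backward from Firm B's decision.
- Tier1: BR = Mid, leader payoff 10.
- Tier2: BR = Mid, leader payoff 4.
- Tier3: BR = Low, leader payoff 3.
- Tier4: BR = Low, leader payoff 1.
- Tier5: BR = High, leader payoff 4.
Among 10, 4, 3, 1, 4, the best is 10 at Tier1. Subgame-perfect outcome: (Tier1, Mid) with payoffs (10, 9).
For the simultaneous game, intersect best replies.
Firm A's best replies: Low→Tier5; Mid→Tier1; High→Tier1.
Firm B's best replies: Tier1→Mid; Tier2→Mid; Tier3→Low; Tier4→Low; Tier5→High.
The unique mutual best reply is (Tier1, Mid), giving (10, 9).
Firm B earns 9 sequentially versus 9 at the Nash outcome: unchanged.

unchanged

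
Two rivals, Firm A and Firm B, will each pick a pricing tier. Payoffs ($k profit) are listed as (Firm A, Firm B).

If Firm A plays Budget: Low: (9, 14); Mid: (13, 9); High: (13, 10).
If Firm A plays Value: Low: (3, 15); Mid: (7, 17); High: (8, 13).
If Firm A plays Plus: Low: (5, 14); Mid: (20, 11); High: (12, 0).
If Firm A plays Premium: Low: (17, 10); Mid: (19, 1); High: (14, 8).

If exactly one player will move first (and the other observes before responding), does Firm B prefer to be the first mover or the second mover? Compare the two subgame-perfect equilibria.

If Firm A leads: Firm B's best replies are Budget→Low, Value→Mid, Plus→Low, Premium→Low; Firm A's induced payoffs 9, 7, 5, 17; outcome (Premium, Low), payoffs (17, 10).
If Firm B leads: Firm A's best replies are Low→Premium, Mid→Plus, High→Premium; Firm B's induced payoffs 10, 11, 8; outcome (Plus, Mid), payoffs (20, 11).
Firm B gets 11 moving first and 10 moving second, so Firm B prefers to move first.

first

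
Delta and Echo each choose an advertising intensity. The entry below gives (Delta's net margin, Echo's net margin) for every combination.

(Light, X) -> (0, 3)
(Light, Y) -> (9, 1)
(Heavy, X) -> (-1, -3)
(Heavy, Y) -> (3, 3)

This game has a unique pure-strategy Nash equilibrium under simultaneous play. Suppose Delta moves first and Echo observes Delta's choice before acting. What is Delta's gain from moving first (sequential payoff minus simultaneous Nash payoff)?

3

Echo best-responds to each possible Delta move:
- Light → Echo plays X (best of 3, 1); Delta gets 0.
- Heavy → Echo plays Y (best of -3, 3); Delta gets 3.
Among 0, 3, the best is 3 at Heavy. Subgame-perfect outcome: (Heavy, Y) with payoffs (3, 3).
For the simultaneous game, intersect best replies.
Delta's best replies: X→Light; Y→Light.
Echo's best replies: Light→X; Heavy→Y.
The unique mutual best reply is (Light, X), giving (0, 3).
Delta's commitment gain: 3 − 0 = 3.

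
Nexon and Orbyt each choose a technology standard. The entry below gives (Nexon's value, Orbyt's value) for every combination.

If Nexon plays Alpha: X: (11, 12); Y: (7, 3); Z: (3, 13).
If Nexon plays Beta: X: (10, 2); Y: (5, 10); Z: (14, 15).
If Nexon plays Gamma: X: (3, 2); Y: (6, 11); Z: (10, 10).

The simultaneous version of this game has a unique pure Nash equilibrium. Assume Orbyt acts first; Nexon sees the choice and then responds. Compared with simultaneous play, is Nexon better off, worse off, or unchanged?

unchanged

Work backward from Nexon's decision.
- X: Nexon compares 11, 10, 3 and picks Alpha; Orbyt would get 12.
- Y: Nexon compares 7, 5, 6 and picks Alpha; Orbyt would get 3.
- Z: Nexon compares 3, 14, 10 and picks Beta; Orbyt would get 15.
Orbyt's induced payoffs are 12, 3, 15, so Orbyt commits to Z. Subgame-perfect outcome: (Beta, Z) with payoffs (14, 15).
Now find the simultaneous Nash equilibrium.
Nexon's best replies: X→Alpha; Y→Alpha; Z→Beta.
Orbyt's best replies: Alpha→Z; Beta→Z; Gamma→Y.
Only (Beta, Z) has each player best-responding; Nash payoffs (14, 15).
Nexon earns 14 sequentially versus 14 at the Nash outcome: unchanged.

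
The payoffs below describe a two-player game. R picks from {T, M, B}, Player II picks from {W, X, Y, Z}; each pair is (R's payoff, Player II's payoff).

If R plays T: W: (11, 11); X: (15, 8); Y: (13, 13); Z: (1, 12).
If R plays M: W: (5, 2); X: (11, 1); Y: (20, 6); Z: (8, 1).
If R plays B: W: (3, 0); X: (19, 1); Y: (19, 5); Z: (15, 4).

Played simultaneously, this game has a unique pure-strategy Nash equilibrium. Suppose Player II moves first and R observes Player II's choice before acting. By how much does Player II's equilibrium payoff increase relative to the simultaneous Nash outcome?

5

R best-responds to each possible Player II move:
- W: R compares 11, 5, 3 and picks T; Player II would get 11.
- X: R compares 15, 11, 19 and picks B; Player II would get 1.
- Y: R compares 13, 20, 19 and picks M; Player II would get 6.
- Z: R compares 1, 8, 15 and picks B; Player II would get 4.
Player II's induced payoffs are 11, 1, 6, 4, so Player II commits to W. Subgame-perfect outcome: (T, W) with payoffs (11, 11).
For the simultaneous game, intersect best replies.
R's best replies: W→T; X→B; Y→M; Z→B.
Player II's best replies: T→Y; M→Y; B→Y.
The unique mutual best reply is (M, Y), giving (20, 6).
Player II's commitment gain: 11 − 6 = 5.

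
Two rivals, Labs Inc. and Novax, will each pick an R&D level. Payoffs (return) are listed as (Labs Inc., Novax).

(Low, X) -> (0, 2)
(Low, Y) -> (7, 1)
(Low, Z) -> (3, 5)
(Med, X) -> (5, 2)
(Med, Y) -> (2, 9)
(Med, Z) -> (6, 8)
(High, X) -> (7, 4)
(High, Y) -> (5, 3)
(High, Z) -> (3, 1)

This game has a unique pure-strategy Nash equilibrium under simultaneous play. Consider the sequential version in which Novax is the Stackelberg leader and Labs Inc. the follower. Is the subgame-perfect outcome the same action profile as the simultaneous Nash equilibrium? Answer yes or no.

no

Work backward from Labs Inc.'s decision.
- X → Labs Inc. plays High (best of 0, 5, 7); Novax gets 4.
- Y → Labs Inc. plays Low (best of 7, 2, 5); Novax gets 1.
- Z → Labs Inc. plays Med (best of 3, 6, 3); Novax gets 8.
Maximizing over 4, 1, 8, Novax chooses Z. Subgame-perfect outcome: (Med, Z) with payoffs (6, 8).
Now find the simultaneous Nash equilibrium.
Labs Inc.'s best replies: X→High; Y→Low; Z→Med.
Novax's best replies: Low→Z; Med→Y; High→X.
Only (High, X) has each player best-responding; Nash payoffs (7, 4).
Sequential outcome (Med, Z) differs from the Nash profile (High, X).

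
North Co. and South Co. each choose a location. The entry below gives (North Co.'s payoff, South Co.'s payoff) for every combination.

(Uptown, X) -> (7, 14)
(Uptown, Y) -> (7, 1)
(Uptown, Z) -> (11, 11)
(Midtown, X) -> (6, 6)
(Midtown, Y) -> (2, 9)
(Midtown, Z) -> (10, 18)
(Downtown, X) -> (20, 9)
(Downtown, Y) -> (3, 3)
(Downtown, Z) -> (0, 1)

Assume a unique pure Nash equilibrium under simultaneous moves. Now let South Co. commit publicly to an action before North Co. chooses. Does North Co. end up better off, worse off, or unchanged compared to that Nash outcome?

worse off

Work backward from North Co.'s decision.
- X: North Co. compares 7, 6, 20 and picks Downtown; South Co. would get 9.
- Y: North Co. compares 7, 2, 3 and picks Uptown; South Co. would get 1.
- Z: North Co. compares 11, 10, 0 and picks Uptown; South Co. would get 11.
Among 9, 1, 11, the best is 11 at Z. Subgame-perfect outcome: (Uptown, Z) with payoffs (11, 11).
Now find the simultaneous Nash equilibrium.
North Co.'s best replies: X→Downtown; Y→Uptown; Z→Uptown.
South Co.'s best replies: Uptown→X; Midtown→Z; Downtown→X.
Only (Downtown, X) has each player best-responding; Nash payoffs (20, 9).
North Co. earns 11 sequentially versus 20 at the Nash outcome: worse off.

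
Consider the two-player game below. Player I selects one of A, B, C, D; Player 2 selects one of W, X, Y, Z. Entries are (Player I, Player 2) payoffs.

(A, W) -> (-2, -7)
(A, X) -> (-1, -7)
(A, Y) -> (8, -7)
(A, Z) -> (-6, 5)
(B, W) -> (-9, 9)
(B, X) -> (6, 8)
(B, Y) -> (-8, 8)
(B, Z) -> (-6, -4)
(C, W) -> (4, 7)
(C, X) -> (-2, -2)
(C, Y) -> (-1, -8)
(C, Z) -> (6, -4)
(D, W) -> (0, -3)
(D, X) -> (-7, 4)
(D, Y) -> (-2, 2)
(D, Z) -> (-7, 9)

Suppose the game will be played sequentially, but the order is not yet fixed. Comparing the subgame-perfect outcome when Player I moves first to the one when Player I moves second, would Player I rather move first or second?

If Player I leads: Player 2's best replies are A→Z, B→W, C→W, D→Z; Player I's induced payoffs -6, -9, 4, -7; outcome (C, W), payoffs (4, 7).
If Player 2 leads: Player I's best replies are W→C, X→B, Y→A, Z→C; Player 2's induced payoffs 7, 8, -7, -4; outcome (B, X), payoffs (6, 8).
Player I gets 4 moving first and 6 moving second, so Player I prefers to move second.

second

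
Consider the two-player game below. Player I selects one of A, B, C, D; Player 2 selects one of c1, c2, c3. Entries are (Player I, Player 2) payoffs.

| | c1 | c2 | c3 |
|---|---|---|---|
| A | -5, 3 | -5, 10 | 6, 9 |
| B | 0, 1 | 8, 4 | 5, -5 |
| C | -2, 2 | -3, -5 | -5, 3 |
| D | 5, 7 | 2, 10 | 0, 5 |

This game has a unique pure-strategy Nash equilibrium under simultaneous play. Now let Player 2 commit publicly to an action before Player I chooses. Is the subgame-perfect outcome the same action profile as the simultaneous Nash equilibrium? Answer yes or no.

no

Player I best-responds to each possible Player 2 move:
- c1 → Player I plays D (best of -5, 0, -2, 5); Player 2 gets 7.
- c2 → Player I plays B (best of -5, 8, -3, 2); Player 2 gets 4.
- c3 → Player I plays A (best of 6, 5, -5, 0); Player 2 gets 9.
Player 2's induced payoffs are 7, 4, 9, so Player 2 commits to c3. Subgame-perfect outcome: (A, c3) with payoffs (6, 9).
Now find the simultaneous Nash equilibrium.
Player I's best replies: c1→D; c2→B; c3→A.
Player 2's best replies: A→c2; B→c2; C→c3; D→c2.
Only (B, c2) has each player best-responding; Nash payoffs (8, 4).
Sequential outcome (A, c3) differs from the Nash profile (B, c2).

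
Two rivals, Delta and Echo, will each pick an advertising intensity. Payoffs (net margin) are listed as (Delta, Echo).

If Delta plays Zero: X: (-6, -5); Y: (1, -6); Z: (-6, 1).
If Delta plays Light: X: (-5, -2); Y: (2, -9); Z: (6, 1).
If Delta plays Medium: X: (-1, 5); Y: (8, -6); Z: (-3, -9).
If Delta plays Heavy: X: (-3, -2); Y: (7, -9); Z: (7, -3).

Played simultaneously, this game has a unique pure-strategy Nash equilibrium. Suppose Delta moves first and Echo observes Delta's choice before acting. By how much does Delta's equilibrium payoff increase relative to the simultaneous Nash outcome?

7

Work backward from Echo's decision.
- Zero: BR = Z, leader payoff -6.
- Light: BR = Z, leader payoff 6.
- Medium: BR = X, leader payoff -1.
- Heavy: BR = X, leader payoff -3.
Delta's induced payoffs are -6, 6, -1, -3, so Delta commits to Light. Subgame-perfect outcome: (Light, Z) with payoffs (6, 1).
For the simultaneous game, intersect best replies.
Delta's best replies: X→Medium; Y→Medium; Z→Heavy.
Echo's best replies: Zero→Z; Light→Z; Medium→X; Heavy→X.
The unique mutual best reply is (Medium, X), giving (-1, 5).
Delta's commitment gain: 6 − -1 = 7.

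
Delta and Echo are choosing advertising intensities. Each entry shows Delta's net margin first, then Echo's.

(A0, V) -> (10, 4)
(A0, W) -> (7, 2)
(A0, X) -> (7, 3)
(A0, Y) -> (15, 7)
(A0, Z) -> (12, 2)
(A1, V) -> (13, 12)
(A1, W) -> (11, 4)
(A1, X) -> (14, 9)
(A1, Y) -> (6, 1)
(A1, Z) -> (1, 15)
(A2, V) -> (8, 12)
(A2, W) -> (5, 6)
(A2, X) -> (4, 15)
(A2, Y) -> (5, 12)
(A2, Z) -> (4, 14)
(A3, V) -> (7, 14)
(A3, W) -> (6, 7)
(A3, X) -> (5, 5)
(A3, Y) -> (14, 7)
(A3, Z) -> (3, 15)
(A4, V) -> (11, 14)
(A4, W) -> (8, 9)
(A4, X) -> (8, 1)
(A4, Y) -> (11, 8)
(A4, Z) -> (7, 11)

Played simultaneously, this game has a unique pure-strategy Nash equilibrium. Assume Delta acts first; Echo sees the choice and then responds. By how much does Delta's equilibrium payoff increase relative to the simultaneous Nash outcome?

Backward induction with Delta moving first.
- A0: BR = Y, leader payoff 15.
- A1: BR = Z, leader payoff 1.
- A2: BR = X, leader payoff 4.
- A3: BR = Z, leader payoff 3.
- A4: BR = V, leader payoff 11.
Delta's induced payoffs are 15, 1, 4, 3, 11, so Delta commits to A0. Subgame-perfect outcome: (A0, Y) with payoffs (15, 7).
For the simultaneous game, intersect best replies.
Delta's best replies: V→A1; W→A1; X→A1; Y→A0; Z→A0.
Echo's best replies: A0→Y; A1→Z; A2→X; A3→Z; A4→V.
Only (A0, Y) has each player best-responding; Nash payoffs (15, 7).
Delta's commitment gain: 15 − 15 = 0.

0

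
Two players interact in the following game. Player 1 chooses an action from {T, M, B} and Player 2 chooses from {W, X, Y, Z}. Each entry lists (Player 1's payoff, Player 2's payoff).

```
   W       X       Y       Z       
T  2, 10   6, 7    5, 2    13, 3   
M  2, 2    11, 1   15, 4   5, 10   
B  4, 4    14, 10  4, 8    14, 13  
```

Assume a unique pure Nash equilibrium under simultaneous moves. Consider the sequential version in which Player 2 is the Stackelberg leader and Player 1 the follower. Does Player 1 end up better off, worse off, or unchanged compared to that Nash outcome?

unchanged

Backward induction with Player 2 moving first.
- W: BR = B, leader payoff 4.
- X: BR = B, leader payoff 10.
- Y: BR = M, leader payoff 4.
- Z: BR = B, leader payoff 13.
Player 2's induced payoffs are 4, 10, 4, 13, so Player 2 commits to Z. Subgame-perfect outcome: (B, Z) with payoffs (14, 13).
Now find the simultaneous Nash equilibrium.
Player 1's best replies: W→B; X→B; Y→M; Z→B.
Player 2's best replies: T→W; M→Z; B→Z.
The unique mutual best reply is (B, Z), giving (14, 13).
Player 1 earns 14 sequentially versus 14 at the Nash outcome: unchanged.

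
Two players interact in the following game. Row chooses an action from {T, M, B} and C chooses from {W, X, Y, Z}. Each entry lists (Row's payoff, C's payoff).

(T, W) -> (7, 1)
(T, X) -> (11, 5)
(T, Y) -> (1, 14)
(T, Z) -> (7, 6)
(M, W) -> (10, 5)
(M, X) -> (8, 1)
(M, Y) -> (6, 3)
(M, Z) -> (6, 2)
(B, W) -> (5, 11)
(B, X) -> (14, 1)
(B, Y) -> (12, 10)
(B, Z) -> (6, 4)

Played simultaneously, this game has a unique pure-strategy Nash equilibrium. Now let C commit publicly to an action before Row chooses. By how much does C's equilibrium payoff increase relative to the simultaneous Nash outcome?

Backward induction with C moving first.
- W: Row compares 7, 10, 5 and picks M; C would get 5.
- X: Row compares 11, 8, 14 and picks B; C would get 1.
- Y: Row compares 1, 6, 12 and picks B; C would get 10.
- Z: Row compares 7, 6, 6 and picks T; C would get 6.
Maximizing over 5, 1, 10, 6, C chooses Y. Subgame-perfect outcome: (B, Y) with payoffs (12, 10).
For the simultaneous game, intersect best replies.
Row's best replies: W→M; X→B; Y→B; Z→T.
C's best replies: T→Y; M→W; B→W.
The unique mutual best reply is (M, W), giving (10, 5).
C's commitment gain: 10 − 5 = 5.

5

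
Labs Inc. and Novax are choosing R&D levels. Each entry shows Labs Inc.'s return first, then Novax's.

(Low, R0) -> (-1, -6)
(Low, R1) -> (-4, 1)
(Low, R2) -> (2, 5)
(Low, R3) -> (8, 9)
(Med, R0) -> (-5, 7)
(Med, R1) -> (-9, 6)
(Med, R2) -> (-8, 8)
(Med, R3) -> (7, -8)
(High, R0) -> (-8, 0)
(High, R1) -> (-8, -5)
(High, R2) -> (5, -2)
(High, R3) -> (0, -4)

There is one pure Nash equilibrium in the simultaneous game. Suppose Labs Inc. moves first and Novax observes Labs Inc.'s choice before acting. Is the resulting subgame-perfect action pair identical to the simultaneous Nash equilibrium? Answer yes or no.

Work backward from Novax's decision.
- Low → Novax plays R3 (best of -6, 1, 5, 9); Labs Inc. gets 8.
- Med → Novax plays R2 (best of 7, 6, 8, -8); Labs Inc. gets -8.
- High → Novax plays R0 (best of 0, -5, -2, -4); Labs Inc. gets -8.
Among 8, -8, -8, the best is 8 at Low. Subgame-perfect outcome: (Low, R3) with payoffs (8, 9).
For the simultaneous game, intersect best replies.
Labs Inc.'s best replies: R0→Low; R1→Low; R2→High; R3→Low.
Novax's best replies: Low→R3; Med→R2; High→R0.
Only (Low, R3) has each player best-responding; Nash payoffs (8, 9).
Sequential outcome (Low, R3) coincides with the Nash profile (Low, R3).

yes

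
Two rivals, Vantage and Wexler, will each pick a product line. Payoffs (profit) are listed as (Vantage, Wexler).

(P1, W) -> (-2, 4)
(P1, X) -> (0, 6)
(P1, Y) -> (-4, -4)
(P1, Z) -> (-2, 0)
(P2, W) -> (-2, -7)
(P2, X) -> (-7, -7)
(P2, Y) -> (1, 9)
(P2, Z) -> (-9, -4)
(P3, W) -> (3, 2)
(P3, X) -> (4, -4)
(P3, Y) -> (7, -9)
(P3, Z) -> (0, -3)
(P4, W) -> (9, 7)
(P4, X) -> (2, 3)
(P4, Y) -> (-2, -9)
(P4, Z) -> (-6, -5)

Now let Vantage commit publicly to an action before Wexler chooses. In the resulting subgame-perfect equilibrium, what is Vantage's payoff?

Solve by backward induction (Vantage leads).
- P1: Wexler compares 4, 6, -4, 0 and picks X; Vantage would get 0.
- P2: Wexler compares -7, -7, 9, -4 and picks Y; Vantage would get 1.
- P3: Wexler compares 2, -4, -9, -3 and picks W; Vantage would get 3.
- P4: Wexler compares 7, 3, -9, -5 and picks W; Vantage would get 9.
Vantage's induced payoffs are 0, 1, 3, 9, so Vantage commits to P4. Subgame-perfect outcome: (P4, W) with payoffs (9, 7).

9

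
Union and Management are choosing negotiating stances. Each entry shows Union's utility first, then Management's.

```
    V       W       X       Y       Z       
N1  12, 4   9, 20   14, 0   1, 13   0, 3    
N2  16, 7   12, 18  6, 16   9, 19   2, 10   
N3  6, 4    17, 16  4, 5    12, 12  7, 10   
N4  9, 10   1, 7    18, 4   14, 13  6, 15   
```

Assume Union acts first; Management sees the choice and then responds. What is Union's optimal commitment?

Work backward from Management's decision.
- N1 → Management plays W (best of 4, 20, 0, 13, 3); Union gets 9.
- N2 → Management plays Y (best of 7, 18, 16, 19, 10); Union gets 9.
- N3 → Management plays W (best of 4, 16, 5, 12, 10); Union gets 17.
- N4 → Management plays Z (best of 10, 7, 4, 13, 15); Union gets 6.
Maximizing over 9, 9, 17, 6, Union chooses N3. Subgame-perfect outcome: (N3, W) with payoffs (17, 16).

N3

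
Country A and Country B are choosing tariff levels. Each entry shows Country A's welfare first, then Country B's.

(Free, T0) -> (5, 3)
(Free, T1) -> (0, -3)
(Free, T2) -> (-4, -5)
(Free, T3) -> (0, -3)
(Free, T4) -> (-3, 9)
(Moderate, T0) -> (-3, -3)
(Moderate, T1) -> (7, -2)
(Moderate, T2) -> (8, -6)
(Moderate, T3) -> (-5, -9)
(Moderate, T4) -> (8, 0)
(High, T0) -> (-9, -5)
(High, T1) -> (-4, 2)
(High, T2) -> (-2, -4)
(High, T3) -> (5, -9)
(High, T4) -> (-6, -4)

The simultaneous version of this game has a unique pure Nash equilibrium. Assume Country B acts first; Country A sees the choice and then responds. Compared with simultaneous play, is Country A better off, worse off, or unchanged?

worse off

Backward induction with Country B moving first.
- T0: Country A compares 5, -3, -9 and picks Free; Country B would get 3.
- T1: Country A compares 0, 7, -4 and picks Moderate; Country B would get -2.
- T2: Country A compares -4, 8, -2 and picks Moderate; Country B would get -6.
- T3: Country A compares 0, -5, 5 and picks High; Country B would get -9.
- T4: Country A compares -3, 8, -6 and picks Moderate; Country B would get 0.
Country B's induced payoffs are 3, -2, -6, -9, 0, so Country B commits to T0. Subgame-perfect outcome: (Free, T0) with payoffs (5, 3).
For the simultaneous game, intersect best replies.
Country A's best replies: T0→Free; T1→Moderate; T2→Moderate; T3→High; T4→Moderate.
Country B's best replies: Free→T4; Moderate→T4; High→T1.
Only (Moderate, T4) has each player best-responding; Nash payoffs (8, 0).
Country A earns 5 sequentially versus 8 at the Nash outcome: worse off.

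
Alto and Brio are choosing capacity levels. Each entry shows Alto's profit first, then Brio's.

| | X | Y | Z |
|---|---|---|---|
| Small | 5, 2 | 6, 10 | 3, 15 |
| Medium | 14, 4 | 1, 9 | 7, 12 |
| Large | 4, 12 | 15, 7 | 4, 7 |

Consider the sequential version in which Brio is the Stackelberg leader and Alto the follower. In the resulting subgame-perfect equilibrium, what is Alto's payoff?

7

Alto best-responds to each possible Brio move:
- X → Alto plays Medium (best of 5, 14, 4); Brio gets 4.
- Y → Alto plays Large (best of 6, 1, 15); Brio gets 7.
- Z → Alto plays Medium (best of 3, 7, 4); Brio gets 12.
Brio's induced payoffs are 4, 7, 12, so Brio commits to Z. Subgame-perfect outcome: (Medium, Z) with payoffs (7, 12).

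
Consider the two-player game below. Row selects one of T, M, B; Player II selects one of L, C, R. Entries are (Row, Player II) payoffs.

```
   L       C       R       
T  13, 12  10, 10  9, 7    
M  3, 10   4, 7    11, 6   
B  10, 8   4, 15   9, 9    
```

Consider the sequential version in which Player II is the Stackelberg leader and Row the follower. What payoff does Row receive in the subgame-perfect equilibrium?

13

Backward induction with Player II moving first.
- L: Row compares 13, 3, 10 and picks T; Player II would get 12.
- C: Row compares 10, 4, 4 and picks T; Player II would get 10.
- R: Row compares 9, 11, 9 and picks M; Player II would get 6.
Player II's induced payoffs are 12, 10, 6, so Player II commits to L. Subgame-perfect outcome: (T, L) with payoffs (13, 12).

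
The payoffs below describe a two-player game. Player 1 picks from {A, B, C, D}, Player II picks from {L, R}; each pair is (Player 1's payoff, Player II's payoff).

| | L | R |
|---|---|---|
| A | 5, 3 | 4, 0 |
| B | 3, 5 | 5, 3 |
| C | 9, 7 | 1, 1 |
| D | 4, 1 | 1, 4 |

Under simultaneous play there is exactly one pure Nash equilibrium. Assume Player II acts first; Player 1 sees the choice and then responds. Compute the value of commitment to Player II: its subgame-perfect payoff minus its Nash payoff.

0

Player 1 best-responds to each possible Player II move:
- L → Player 1 plays C (best of 5, 3, 9, 4); Player II gets 7.
- R → Player 1 plays B (best of 4, 5, 1, 1); Player II gets 3.
Among 7, 3, the best is 7 at L. Subgame-perfect outcome: (C, L) with payoffs (9, 7).
Now find the simultaneous Nash equilibrium.
Player 1's best replies: L→C; R→B.
Player II's best replies: A→L; B→L; C→L; D→R.
The unique mutual best reply is (C, L), giving (9, 7).
Player II's commitment gain: 7 − 7 = 0.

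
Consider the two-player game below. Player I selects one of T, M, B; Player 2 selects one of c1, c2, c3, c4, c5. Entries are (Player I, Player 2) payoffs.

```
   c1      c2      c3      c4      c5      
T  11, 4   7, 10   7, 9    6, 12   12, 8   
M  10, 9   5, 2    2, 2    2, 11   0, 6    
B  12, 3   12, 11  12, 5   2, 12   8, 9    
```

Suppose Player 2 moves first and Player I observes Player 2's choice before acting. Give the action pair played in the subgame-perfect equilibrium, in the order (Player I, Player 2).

Player I best-responds to each possible Player 2 move:
- c1 → Player I plays B (best of 11, 10, 12); Player 2 gets 3.
- c2 → Player I plays B (best of 7, 5, 12); Player 2 gets 11.
- c3 → Player I plays B (best of 7, 2, 12); Player 2 gets 5.
- c4 → Player I plays T (best of 6, 2, 2); Player 2 gets 12.
- c5 → Player I plays T (best of 12, 0, 8); Player 2 gets 8.
Player 2's induced payoffs are 3, 11, 5, 12, 8, so Player 2 commits to c4. Subgame-perfect outcome: (T, c4) with payoffs (6, 12).

(T, c4)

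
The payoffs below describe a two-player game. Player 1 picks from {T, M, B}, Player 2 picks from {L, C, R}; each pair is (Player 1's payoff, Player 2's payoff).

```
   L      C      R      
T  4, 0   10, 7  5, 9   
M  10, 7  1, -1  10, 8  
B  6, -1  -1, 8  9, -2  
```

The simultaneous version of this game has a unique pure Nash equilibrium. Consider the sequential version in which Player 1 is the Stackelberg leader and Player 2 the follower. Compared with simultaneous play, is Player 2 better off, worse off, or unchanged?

unchanged

Player 2 best-responds to each possible Player 1 move:
- T: Player 2 compares 0, 7, 9 and picks R; Player 1 would get 5.
- M: Player 2 compares 7, -1, 8 and picks R; Player 1 would get 10.
- B: Player 2 compares -1, 8, -2 and picks C; Player 1 would get -1.
Player 1's induced payoffs are 5, 10, -1, so Player 1 commits to M. Subgame-perfect outcome: (M, R) with payoffs (10, 8).
For the simultaneous game, intersect best replies.
Player 1's best replies: L→M; C→T; R→M.
Player 2's best replies: T→R; M→R; B→C.
The unique mutual best reply is (M, R), giving (10, 8).
Player 2 earns 8 sequentially versus 8 at the Nash outcome: unchanged.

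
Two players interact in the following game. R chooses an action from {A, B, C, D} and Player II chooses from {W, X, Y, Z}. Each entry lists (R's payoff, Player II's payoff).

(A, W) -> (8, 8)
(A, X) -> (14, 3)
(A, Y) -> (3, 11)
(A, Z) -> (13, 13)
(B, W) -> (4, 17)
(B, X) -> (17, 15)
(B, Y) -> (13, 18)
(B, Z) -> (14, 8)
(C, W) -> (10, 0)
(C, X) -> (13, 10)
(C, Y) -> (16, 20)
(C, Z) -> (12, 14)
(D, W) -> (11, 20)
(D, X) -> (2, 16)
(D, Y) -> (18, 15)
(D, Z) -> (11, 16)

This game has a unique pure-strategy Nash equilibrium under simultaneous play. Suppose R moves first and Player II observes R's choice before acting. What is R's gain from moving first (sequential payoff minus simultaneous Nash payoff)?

5

Solve by backward induction (R leads).
- A → Player II plays Z (best of 8, 3, 11, 13); R gets 13.
- B → Player II plays Y (best of 17, 15, 18, 8); R gets 13.
- C → Player II plays Y (best of 0, 10, 20, 14); R gets 16.
- D → Player II plays W (best of 20, 16, 15, 16); R gets 11.
Among 13, 13, 16, 11, the best is 16 at C. Subgame-perfect outcome: (C, Y) with payoffs (16, 20).
Now find the simultaneous Nash equilibrium.
R's best replies: W→D; X→B; Y→D; Z→B.
Player II's best replies: A→Z; B→Y; C→Y; D→W.
Only (D, W) has each player best-responding; Nash payoffs (11, 20).
R's commitment gain: 16 − 11 = 5.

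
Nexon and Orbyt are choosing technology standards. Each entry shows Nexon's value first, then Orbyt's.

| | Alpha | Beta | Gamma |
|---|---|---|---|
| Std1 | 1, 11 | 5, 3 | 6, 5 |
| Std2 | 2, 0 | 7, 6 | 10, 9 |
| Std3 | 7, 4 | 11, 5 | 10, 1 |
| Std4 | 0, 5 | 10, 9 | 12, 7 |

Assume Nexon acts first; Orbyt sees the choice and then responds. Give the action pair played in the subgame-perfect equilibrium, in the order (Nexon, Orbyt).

Backward induction with Nexon moving first.
- Std1: Orbyt compares 11, 3, 5 and picks Alpha; Nexon would get 1.
- Std2: Orbyt compares 0, 6, 9 and picks Gamma; Nexon would get 10.
- Std3: Orbyt compares 4, 5, 1 and picks Beta; Nexon would get 11.
- Std4: Orbyt compares 5, 9, 7 and picks Beta; Nexon would get 10.
Among 1, 10, 11, 10, the best is 11 at Std3. Subgame-perfect outcome: (Std3, Beta) with payoffs (11, 5).

(Std3, Beta)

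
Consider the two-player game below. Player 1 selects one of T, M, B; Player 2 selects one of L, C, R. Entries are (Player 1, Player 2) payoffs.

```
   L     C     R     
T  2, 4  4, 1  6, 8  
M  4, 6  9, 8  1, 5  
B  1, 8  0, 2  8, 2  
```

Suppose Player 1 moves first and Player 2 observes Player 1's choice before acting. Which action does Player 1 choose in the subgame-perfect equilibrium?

Player 2 best-responds to each possible Player 1 move:
- T: BR = R, leader payoff 6.
- M: BR = C, leader payoff 9.
- B: BR = L, leader payoff 1.
Among 6, 9, 1, the best is 9 at M. Subgame-perfect outcome: (M, C) with payoffs (9, 8).

M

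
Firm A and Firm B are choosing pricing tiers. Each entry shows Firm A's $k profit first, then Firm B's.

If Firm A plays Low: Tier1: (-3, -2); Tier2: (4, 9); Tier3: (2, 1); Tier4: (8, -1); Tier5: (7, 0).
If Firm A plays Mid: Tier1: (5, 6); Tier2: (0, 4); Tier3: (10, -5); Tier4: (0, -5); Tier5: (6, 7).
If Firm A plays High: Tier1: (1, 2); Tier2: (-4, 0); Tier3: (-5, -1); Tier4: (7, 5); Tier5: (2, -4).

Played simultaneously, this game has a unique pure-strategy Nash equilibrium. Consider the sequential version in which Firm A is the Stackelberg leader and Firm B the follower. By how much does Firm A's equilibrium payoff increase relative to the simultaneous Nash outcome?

Solve by backward induction (Firm A leads).
- Low: Firm B compares -2, 9, 1, -1, 0 and picks Tier2; Firm A would get 4.
- Mid: Firm B compares 6, 4, -5, -5, 7 and picks Tier5; Firm A would get 6.
- High: Firm B compares 2, 0, -1, 5, -4 and picks Tier4; Firm A would get 7.
Among 4, 6, 7, the best is 7 at High. Subgame-perfect outcome: (High, Tier4) with payoffs (7, 5).
Under simultaneous play:
Firm A's best replies: Tier1→Mid; Tier2→Low; Tier3→Mid; Tier4→Low; Tier5→Low.
Firm B's best replies: Low→Tier2; Mid→Tier5; High→Tier4.
The unique mutual best reply is (Low, Tier2), giving (4, 9).
Firm A's commitment gain: 7 − 4 = 3.

3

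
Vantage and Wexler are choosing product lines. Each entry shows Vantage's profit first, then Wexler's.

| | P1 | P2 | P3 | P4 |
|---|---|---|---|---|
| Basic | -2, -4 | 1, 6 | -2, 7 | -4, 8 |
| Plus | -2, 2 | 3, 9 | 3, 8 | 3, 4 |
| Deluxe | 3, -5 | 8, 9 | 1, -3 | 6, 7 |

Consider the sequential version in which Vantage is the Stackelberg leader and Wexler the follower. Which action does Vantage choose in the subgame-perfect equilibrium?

Solve by backward induction (Vantage leads).
- Basic: BR = P4, leader payoff -4.
- Plus: BR = P2, leader payoff 3.
- Deluxe: BR = P2, leader payoff 8.
Among -4, 3, 8, the best is 8 at Deluxe. Subgame-perfect outcome: (Deluxe, P2) with payoffs (8, 9).

Deluxe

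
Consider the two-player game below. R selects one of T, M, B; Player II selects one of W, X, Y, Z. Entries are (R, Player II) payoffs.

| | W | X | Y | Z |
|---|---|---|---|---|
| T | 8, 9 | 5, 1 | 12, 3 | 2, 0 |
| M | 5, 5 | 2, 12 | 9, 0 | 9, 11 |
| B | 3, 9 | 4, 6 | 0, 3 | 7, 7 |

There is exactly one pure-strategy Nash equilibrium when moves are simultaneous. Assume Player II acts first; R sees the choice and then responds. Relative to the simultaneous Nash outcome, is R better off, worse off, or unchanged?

better off

R best-responds to each possible Player II move:
- W: BR = T, leader payoff 9.
- X: BR = T, leader payoff 1.
- Y: BR = T, leader payoff 3.
- Z: BR = M, leader payoff 11.
Maximizing over 9, 1, 3, 11, Player II chooses Z. Subgame-perfect outcome: (M, Z) with payoffs (9, 11).
Under simultaneous play:
R's best replies: W→T; X→T; Y→T; Z→M.
Player II's best replies: T→W; M→X; B→W.
Only (T, W) has each player best-responding; Nash payoffs (8, 9).
R earns 9 sequentially versus 8 at the Nash outcome: better off.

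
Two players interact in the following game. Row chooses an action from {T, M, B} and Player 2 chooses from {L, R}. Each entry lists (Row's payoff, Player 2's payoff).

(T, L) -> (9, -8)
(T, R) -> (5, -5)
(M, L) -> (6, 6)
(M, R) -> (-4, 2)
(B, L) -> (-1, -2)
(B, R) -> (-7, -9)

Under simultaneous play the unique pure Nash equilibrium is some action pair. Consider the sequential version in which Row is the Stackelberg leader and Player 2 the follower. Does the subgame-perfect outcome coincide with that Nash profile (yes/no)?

Work backward from Player 2's decision.
- T: Player 2 compares -8, -5 and picks R; Row would get 5.
- M: Player 2 compares 6, 2 and picks L; Row would get 6.
- B: Player 2 compares -2, -9 and picks L; Row would get -1.
Row's induced payoffs are 5, 6, -1, so Row commits to M. Subgame-perfect outcome: (M, L) with payoffs (6, 6).
Now find the simultaneous Nash equilibrium.
Row's best replies: L→T; R→T.
Player 2's best replies: T→R; M→L; B→L.
The unique mutual best reply is (T, R), giving (5, -5).
Sequential outcome (M, L) differs from the Nash profile (T, R).

no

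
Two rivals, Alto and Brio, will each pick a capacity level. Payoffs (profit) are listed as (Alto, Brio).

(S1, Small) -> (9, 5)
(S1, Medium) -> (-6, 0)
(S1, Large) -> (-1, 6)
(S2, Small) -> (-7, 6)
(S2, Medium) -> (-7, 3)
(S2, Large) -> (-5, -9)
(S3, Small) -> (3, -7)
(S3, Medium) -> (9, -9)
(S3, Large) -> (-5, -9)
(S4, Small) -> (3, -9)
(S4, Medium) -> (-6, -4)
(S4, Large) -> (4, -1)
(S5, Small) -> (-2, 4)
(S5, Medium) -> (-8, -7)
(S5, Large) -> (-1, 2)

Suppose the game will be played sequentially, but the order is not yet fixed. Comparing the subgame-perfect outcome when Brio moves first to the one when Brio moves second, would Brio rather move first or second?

first

If Alto leads: Brio's best replies are S1→Large, S2→Small, S3→Small, S4→Large, S5→Small; Alto's induced payoffs -1, -7, 3, 4, -2; outcome (S4, Large), payoffs (4, -1).
If Brio leads: Alto's best replies are Small→S1, Medium→S3, Large→S4; Brio's induced payoffs 5, -9, -1; outcome (S1, Small), payoffs (9, 5).
Brio gets 5 moving first and -1 moving second, so Brio prefers to move first.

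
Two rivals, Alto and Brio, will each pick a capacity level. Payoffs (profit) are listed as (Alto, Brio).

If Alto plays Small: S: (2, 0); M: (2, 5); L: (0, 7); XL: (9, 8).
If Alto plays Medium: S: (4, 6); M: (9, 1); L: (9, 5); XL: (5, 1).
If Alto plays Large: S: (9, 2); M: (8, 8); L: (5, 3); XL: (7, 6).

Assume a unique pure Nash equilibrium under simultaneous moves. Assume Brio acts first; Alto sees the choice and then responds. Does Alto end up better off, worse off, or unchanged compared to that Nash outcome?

unchanged

Alto best-responds to each possible Brio move:
- S: BR = Large, leader payoff 2.
- M: BR = Medium, leader payoff 1.
- L: BR = Medium, leader payoff 5.
- XL: BR = Small, leader payoff 8.
Maximizing over 2, 1, 5, 8, Brio chooses XL. Subgame-perfect outcome: (Small, XL) with payoffs (9, 8).
Under simultaneous play:
Alto's best replies: S→Large; M→Medium; L→Medium; XL→Small.
Brio's best replies: Small→XL; Medium→S; Large→M.
The unique mutual best reply is (Small, XL), giving (9, 8).
Alto earns 9 sequentially versus 9 at the Nash outcome: unchanged.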